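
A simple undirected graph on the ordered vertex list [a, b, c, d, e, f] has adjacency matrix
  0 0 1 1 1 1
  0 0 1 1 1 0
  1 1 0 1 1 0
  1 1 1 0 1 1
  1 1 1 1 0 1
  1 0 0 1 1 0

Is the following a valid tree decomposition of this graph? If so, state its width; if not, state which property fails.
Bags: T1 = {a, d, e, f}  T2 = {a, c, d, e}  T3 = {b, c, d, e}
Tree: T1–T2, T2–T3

Every vertex of G appears in some bag (union = {a, b, c, d, e, f}); every edge is covered by a bag; and for each vertex v the set of bags containing v is connected in the bag tree. The decomposition is therefore valid. The largest bag has 4 vertices, so the width is 3.

Yes; width 3.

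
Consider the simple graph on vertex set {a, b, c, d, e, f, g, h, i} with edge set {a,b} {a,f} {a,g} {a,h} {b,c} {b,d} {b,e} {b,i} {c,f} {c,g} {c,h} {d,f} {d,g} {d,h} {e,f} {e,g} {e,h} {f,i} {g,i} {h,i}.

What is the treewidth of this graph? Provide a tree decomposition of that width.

Each bag holds 5 vertices, so the decomposition has width 4, which upper-bounds the treewidth. For the lower bound: the 5 vertex sets {e,h}, {f,i}, {b,d}, {g}, {c} are disjoint, each induces a connected subgraph, and every pair is joined by at least one edge of G. Contracting each set to a single vertex therefore yields K_{5} as a minor, and since treewidth is minor-monotone, tw(G) ≥ tw(K_{5}) = 4. Hence tw(G) = 4 exactly.

Treewidth 4.
One such decomposition:
Bags: B1 = {b, e, f, g, h}  B2 = {b, f, g, h, i}  B3 = {b, d, f, g, h}  B4 = {b, c, f, g, h}  B5 = {a, b, f, g, h}
Tree: B1–B2, B2–B3, B3–B4, B4–B5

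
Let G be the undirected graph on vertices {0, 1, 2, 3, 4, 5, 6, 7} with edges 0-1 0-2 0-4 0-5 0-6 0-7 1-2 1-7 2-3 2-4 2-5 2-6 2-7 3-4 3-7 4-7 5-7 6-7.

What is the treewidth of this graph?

A width-3 tree decomposition is:
Bags: B1 = {0, 2, 5, 7}  B2 = {0, 2, 6, 7}  B3 = {0, 1, 2, 7}  B4 = {0, 2, 4, 7}  B5 = {2, 3, 4, 7}
Tree: B1–B2, B1–B3, B2–B4, B4–B5
Each bag holds 4 vertices, so the decomposition has width 3, which upper-bounds the treewidth. Conversely, {0, 1, 2, 7} is a clique of size 4, and the vertices of any clique must share a bag in every tree decomposition; so some bag has ≥ 4 vertices and tw(G) ≥ 3. Therefore the treewidth is 3.

3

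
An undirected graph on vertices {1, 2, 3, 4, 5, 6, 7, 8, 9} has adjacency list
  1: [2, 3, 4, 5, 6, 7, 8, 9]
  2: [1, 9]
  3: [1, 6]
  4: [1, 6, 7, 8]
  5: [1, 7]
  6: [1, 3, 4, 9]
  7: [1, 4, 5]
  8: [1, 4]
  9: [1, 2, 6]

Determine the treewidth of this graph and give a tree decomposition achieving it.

Every bag has size at most 3, so the width is 3 − 1 = 2 and tw(G) ≤ 2. For the lower bound, the 3 vertices {1, 2, 9} are pairwise adjacent, and any tree decomposition puts a clique entirely inside one bag — forcing width ≥ 2. Hence tw(G) = 2 exactly.

Treewidth 2.
One optimal decomposition is:
Bags: B1 = {1, 4, 7}  B2 = {1, 4, 6}  B3 = {1, 4, 8}  B4 = {1, 3, 6}  B5 = {1, 5, 7}  B6 = {1, 6, 9}  B7 = {1, 2, 9}
Tree: B1–B2, B1–B3, B2–B4, B1–B5, B2–B6, B6–B7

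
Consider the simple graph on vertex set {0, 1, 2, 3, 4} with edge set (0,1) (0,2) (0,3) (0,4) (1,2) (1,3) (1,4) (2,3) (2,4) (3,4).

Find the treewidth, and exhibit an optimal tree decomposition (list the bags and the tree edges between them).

Treewidth 4.
One such decomposition:
Bags: B1 = {0, 1, 2, 3, 4}
Tree: (single bag)

With just one bag of size 5, the width is 5 − 1 = 4, so tw(G) ≤ 4. For the lower bound, the 5 vertices {0, 1, 2, 3, 4} are pairwise adjacent, and any tree decomposition puts a clique entirely inside one bag — forcing width ≥ 4. Therefore the treewidth is 4.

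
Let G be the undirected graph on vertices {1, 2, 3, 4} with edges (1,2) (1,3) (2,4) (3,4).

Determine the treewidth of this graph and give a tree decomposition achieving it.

Treewidth 2.
One optimal decomposition is:
Bags: B1 = {1, 3, 4}  B2 = {1, 2, 4}
Tree: B1–B2

Each bag holds 3 vertices, so the decomposition has width 2, which upper-bounds the treewidth. Since 1–3–4–2–1 is a cycle in G, G is not acyclic. Forests are exactly the graphs of treewidth ≤ 1, so tw(G) ≥ 2. The upper and lower bounds meet at 2, so that is the treewidth.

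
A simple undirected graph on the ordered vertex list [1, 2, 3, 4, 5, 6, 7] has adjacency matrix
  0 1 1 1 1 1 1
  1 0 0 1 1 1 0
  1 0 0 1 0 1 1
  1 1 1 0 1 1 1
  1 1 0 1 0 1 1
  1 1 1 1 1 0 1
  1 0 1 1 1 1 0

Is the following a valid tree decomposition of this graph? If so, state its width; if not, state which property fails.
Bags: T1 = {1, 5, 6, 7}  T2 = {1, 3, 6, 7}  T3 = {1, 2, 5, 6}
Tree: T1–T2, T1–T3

A tree decomposition must satisfy three properties: every vertex lies in some bag; for every edge, both endpoints lie together in some bag; and for every vertex, the bags containing it form a connected subtree. Here vertex 4 appears in no bag, so the decomposition is invalid.

No — vertex 4 appears in no bag.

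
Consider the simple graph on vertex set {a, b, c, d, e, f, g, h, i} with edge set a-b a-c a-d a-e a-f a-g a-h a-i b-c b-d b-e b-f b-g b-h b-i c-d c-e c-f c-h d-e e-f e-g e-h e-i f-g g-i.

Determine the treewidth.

4

A width-4 tree decomposition is:
Bags: B1 = {a, b, e, f, g}  B2 = {a, b, c, e, f}  B3 = {a, b, e, g, i}  B4 = {a, b, c, e, h}  B5 = {a, b, c, d, e}
Tree: B1–B2, B1–B3, B2–B4, B4–B5
Every bag has size at most 5, so the width is 5 − 1 = 4 and tw(G) ≤ 4. On the other hand G contains the 5-clique {a, b, e, f, g}. A clique must lie in a single bag of any decomposition, so no decomposition can have width below 4. Hence tw(G) = 4 exactly.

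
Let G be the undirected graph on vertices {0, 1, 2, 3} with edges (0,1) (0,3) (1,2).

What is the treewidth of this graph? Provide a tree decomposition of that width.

Treewidth 1.
Bags: B1 = {0, 3}  B2 = {0, 1}  B3 = {1, 2}
Tree: B1–B2, B2–B3

The largest bag has 2 vertices, giving width 1; this decomposition certifies tw(G) ≤ 1. G has an edge, so its treewidth is at least 1. The upper and lower bounds meet at 1, so that is the treewidth.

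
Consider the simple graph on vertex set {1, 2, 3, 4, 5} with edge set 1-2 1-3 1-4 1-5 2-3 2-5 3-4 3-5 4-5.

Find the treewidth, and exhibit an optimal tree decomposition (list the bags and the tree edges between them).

Every bag has size at most 4, so the width is 4 − 1 = 3 and tw(G) ≤ 3. On the other hand G contains the 4-clique {1, 2, 3, 5}. A clique must lie in a single bag of any decomposition, so no decomposition can have width below 3. Hence tw(G) = 3 exactly.

Treewidth 3.
One optimal decomposition is:
Bags: B1 = {1, 2, 3, 5}  B2 = {1, 3, 4, 5}
Tree: B1–B2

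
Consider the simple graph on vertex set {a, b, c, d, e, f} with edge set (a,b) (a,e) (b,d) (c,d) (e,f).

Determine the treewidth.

A width-1 tree decomposition is:
Bags: B1 = {e, f}  B2 = {a, e}  B3 = {a, b}  B4 = {b, d}  B5 = {c, d}
Tree: B1–B2, B2–B3, B3–B4, B4–B5
The largest bag has 2 vertices, giving width 1; this decomposition certifies tw(G) ≤ 1. G has an edge, so its treewidth is at least 1. Therefore the treewidth is 1.

1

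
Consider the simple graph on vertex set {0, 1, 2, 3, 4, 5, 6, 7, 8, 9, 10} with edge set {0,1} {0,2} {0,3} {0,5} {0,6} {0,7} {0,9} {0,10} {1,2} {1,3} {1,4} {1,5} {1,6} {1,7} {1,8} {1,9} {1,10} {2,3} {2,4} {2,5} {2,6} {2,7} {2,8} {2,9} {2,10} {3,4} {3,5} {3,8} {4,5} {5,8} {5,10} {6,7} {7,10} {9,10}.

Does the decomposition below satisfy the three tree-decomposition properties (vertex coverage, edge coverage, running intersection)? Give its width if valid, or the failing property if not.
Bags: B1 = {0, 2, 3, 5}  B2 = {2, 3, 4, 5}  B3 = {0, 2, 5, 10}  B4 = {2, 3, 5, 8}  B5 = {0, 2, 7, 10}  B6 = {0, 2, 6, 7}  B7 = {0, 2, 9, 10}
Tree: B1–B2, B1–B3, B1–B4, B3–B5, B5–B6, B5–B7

A tree decomposition must satisfy three properties: every vertex lies in some bag; for every edge, both endpoints lie together in some bag; and for every vertex, the bags containing it form a connected subtree. Here vertex 1 appears in no bag, so the decomposition is invalid.

No — vertex 1 appears in no bag.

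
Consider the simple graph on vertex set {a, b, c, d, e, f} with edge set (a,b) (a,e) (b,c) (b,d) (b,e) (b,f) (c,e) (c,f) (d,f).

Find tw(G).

2

A width-2 tree decomposition is:
Bags: B1 = {b, c, f}  B2 = {b, c, e}  B3 = {a, b, e}  B4 = {b, d, f}
Tree: B1–B2, B2–B3, B1–B4
Each bag holds 3 vertices, so the decomposition has width 2, which upper-bounds the treewidth. On the other hand G contains the 3-clique {a, b, e}. A clique must lie in a single bag of any decomposition, so no decomposition can have width below 2. Combining the bounds, tw(G) = 2.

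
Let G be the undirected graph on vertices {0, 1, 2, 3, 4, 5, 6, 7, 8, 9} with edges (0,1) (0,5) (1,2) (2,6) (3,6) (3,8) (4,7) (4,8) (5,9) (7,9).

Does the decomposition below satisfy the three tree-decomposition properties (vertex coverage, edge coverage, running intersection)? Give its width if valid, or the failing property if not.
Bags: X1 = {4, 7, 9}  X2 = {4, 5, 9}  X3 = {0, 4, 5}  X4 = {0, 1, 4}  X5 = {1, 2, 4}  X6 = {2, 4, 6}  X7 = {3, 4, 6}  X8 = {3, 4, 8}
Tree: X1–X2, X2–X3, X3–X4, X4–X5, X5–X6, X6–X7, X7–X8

Checking the three conditions: (i) the bags cover all of {0, 1, 2, 3, 4, 5, 6, 7, 8, 9}; (ii) for each edge, some bag contains both endpoints; (iii) the bags containing any fixed vertex form a subtree. All hold, so the decomposition is valid with width 3 − 1 = 2.

Yes; width 2.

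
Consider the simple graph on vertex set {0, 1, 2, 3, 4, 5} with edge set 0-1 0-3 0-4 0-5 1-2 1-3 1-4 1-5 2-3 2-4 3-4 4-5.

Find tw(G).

A width-3 tree decomposition is:
Bags: B1 = {1, 2, 3, 4}  B2 = {0, 1, 3, 4}  B3 = {0, 1, 4, 5}
Tree: B1–B2, B2–B3
The largest bag has 4 vertices, giving width 3; this decomposition certifies tw(G) ≤ 3. Conversely, {0, 1, 3, 4} is a clique of size 4, and the vertices of any clique must share a bag in every tree decomposition; so some bag has ≥ 4 vertices and tw(G) ≥ 3. Combining the bounds, tw(G) = 3.

3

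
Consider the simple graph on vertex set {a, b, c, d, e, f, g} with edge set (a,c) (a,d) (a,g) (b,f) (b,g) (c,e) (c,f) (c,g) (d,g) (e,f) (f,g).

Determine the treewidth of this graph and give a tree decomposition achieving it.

Treewidth 2.
One optimal decomposition is:
Bags: B1 = {c, e, f}  B2 = {c, f, g}  B3 = {a, c, g}  B4 = {a, d, g}  B5 = {b, f, g}
Tree: B1–B2, B2–B3, B3–B4, B2–B5

The largest bag has 3 vertices, giving width 2; this decomposition certifies tw(G) ≤ 2. Conversely, {a, d, g} is a clique of size 3, and the vertices of any clique must share a bag in every tree decomposition; so some bag has ≥ 3 vertices and tw(G) ≥ 2. Hence tw(G) = 2 exactly.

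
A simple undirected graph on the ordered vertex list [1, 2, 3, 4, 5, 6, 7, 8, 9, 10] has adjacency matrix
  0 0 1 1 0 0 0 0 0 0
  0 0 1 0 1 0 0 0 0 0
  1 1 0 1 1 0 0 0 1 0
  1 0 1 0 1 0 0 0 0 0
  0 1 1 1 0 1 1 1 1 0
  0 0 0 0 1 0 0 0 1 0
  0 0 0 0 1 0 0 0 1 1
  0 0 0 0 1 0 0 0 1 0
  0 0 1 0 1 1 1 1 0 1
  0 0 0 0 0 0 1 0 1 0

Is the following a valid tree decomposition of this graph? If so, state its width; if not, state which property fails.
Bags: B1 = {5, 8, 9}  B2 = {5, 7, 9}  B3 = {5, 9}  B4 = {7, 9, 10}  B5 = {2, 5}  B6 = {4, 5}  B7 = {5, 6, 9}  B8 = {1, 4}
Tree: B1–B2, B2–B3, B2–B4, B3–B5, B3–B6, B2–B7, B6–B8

A tree decomposition must satisfy three properties: every vertex lies in some bag; for every edge, both endpoints lie together in some bag; and for every vertex, the bags containing it form a connected subtree. Here vertex 3 appears in no bag, so the decomposition is invalid.

No — vertex 3 appears in no bag.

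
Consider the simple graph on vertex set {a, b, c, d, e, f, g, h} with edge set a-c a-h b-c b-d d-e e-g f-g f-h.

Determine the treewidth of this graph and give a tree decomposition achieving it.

Each bag holds 3 vertices, so the decomposition has width 2, which upper-bounds the treewidth. The edges b–d–e–g–f–h–a–c–b form a cycle, so G is not a tree and its treewidth is at least 2. The upper and lower bounds meet at 2, so that is the treewidth.

Treewidth 2.
Bags: B1 = {b, d, e}  B2 = {b, e, g}  B3 = {b, f, g}  B4 = {b, f, h}  B5 = {a, b, h}  B6 = {a, b, c}
Tree: B1–B2, B2–B3, B3–B4, B4–B5, B5–B6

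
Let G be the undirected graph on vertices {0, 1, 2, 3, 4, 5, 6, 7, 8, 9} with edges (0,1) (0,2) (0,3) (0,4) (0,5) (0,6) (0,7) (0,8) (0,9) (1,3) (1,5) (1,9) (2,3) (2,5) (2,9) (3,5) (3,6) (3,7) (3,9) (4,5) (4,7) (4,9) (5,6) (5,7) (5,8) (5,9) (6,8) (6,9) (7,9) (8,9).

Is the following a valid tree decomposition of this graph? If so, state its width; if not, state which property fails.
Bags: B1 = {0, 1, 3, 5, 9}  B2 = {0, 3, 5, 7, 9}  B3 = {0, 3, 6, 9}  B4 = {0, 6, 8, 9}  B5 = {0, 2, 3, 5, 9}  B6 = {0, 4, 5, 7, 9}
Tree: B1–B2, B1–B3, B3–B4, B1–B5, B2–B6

No — edge (5,6) lies in no bag.

A tree decomposition must satisfy three properties: every vertex lies in some bag; for every edge, both endpoints lie together in some bag; and for every vertex, the bags containing it form a connected subtree. Here edge (5,6) lies in no bag, so the decomposition is invalid.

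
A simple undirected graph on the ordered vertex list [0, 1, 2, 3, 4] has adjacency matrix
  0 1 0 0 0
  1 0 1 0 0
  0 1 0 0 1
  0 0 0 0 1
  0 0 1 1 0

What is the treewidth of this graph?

1

A width-1 tree decomposition is:
Bags: B1 = {0, 1}  B2 = {1, 2}  B3 = {2, 4}  B4 = {3, 4}
Tree: B1–B2, B2–B3, B3–B4
Every bag has size at most 2, so the width is 2 − 1 = 1 and tw(G) ≤ 1. G has an edge, so its treewidth is at least 1. Combining the bounds, tw(G) = 1.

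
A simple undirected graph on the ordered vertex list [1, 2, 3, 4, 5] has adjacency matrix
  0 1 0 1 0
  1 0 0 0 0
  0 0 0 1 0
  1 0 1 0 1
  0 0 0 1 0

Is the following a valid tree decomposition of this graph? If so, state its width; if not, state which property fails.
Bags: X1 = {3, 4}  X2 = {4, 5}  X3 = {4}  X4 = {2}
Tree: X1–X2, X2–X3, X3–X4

No — vertex 1 appears in no bag.

A tree decomposition must satisfy three properties: every vertex lies in some bag; for every edge, both endpoints lie together in some bag; and for every vertex, the bags containing it form a connected subtree. Here vertex 1 appears in no bag, so the decomposition is invalid.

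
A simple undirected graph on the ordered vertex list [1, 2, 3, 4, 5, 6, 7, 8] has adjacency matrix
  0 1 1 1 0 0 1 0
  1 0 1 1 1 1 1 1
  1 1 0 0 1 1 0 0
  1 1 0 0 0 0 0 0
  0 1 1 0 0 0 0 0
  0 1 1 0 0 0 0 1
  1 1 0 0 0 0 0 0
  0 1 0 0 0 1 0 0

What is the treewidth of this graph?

A width-2 tree decomposition is:
Bags: B1 = {1, 2, 3}  B2 = {2, 3, 6}  B3 = {2, 3, 5}  B4 = {2, 6, 8}  B5 = {1, 2, 4}  B6 = {1, 2, 7}
Tree: B1–B2, B2–B3, B2–B4, B1–B5, B1–B6
Each bag holds 3 vertices, so the decomposition has width 2, which upper-bounds the treewidth. Conversely, {2, 6, 8} is a clique of size 3, and the vertices of any clique must share a bag in every tree decomposition; so some bag has ≥ 3 vertices and tw(G) ≥ 2. Therefore the treewidth is 2.

2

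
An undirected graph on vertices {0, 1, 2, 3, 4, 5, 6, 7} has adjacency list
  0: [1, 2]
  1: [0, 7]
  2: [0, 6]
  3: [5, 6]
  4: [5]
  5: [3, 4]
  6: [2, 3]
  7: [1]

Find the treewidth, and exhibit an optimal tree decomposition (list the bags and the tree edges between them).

The largest bag has 2 vertices, giving width 1; this decomposition certifies tw(G) ≤ 1. Any graph with an edge has treewidth ≥ 1, and G has the edge 7–1. Combining the bounds, tw(G) = 1.

Treewidth 1.
Bags: B1 = {1, 7}  B2 = {0, 1}  B3 = {0, 2}  B4 = {2, 6}  B5 = {3, 6}  B6 = {3, 5}  B7 = {4, 5}
Tree: B1–B2, B2–B3, B3–B4, B4–B5, B5–B6, B6–B7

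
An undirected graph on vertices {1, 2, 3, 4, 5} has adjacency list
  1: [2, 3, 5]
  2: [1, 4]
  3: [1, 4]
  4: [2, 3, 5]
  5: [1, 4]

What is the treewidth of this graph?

2

A width-2 tree decomposition is:
Bags: B1 = {1, 4, 5}  B2 = {1, 2, 4}  B3 = {1, 3, 4}
Tree: B1–B2, B2–B3
Every bag has size at most 3, so the width is 3 − 1 = 2 and tw(G) ≤ 2. The edges 5–1–2–4–5 form a cycle, so G is not a tree and its treewidth is at least 2. Therefore the treewidth is 2.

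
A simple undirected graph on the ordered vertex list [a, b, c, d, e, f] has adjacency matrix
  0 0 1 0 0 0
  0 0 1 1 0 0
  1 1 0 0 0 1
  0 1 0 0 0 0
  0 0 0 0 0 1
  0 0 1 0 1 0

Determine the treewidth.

A width-1 tree decomposition is:
Bags: B1 = {b, c}  B2 = {a, c}  B3 = {b, d}  B4 = {c, f}  B5 = {e, f}
Tree: B1–B2, B1–B3, B2–B4, B4–B5
Every bag has size at most 2, so the width is 2 − 1 = 1 and tw(G) ≤ 1. Since G has at least one edge (e.g. b–c), it is not an edgeless graph, so tw(G) ≥ 1. Combining the bounds, tw(G) = 1.

1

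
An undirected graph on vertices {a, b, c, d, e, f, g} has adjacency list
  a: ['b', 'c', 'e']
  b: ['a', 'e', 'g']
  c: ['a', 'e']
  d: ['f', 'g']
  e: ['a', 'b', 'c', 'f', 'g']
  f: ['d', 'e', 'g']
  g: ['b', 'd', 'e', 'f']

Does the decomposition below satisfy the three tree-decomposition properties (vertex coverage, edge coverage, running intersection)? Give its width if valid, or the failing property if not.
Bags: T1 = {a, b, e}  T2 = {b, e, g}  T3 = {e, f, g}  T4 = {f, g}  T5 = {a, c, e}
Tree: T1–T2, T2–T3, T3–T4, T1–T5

No — vertex d appears in no bag.

A tree decomposition must satisfy three properties: every vertex lies in some bag; for every edge, both endpoints lie together in some bag; and for every vertex, the bags containing it form a connected subtree. Here vertex d appears in no bag, so the decomposition is invalid.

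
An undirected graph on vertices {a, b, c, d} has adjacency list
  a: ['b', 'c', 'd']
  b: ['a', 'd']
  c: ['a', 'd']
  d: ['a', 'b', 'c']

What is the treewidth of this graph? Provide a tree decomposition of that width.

Treewidth 2.
One such decomposition:
Bags: B1 = {a, b, d}  B2 = {a, c, d}
Tree: B1–B2

The largest bag has 3 vertices, giving width 2; this decomposition certifies tw(G) ≤ 2. Conversely, {a, c, d} is a clique of size 3, and the vertices of any clique must share a bag in every tree decomposition; so some bag has ≥ 3 vertices and tw(G) ≥ 2. Hence tw(G) = 2 exactly.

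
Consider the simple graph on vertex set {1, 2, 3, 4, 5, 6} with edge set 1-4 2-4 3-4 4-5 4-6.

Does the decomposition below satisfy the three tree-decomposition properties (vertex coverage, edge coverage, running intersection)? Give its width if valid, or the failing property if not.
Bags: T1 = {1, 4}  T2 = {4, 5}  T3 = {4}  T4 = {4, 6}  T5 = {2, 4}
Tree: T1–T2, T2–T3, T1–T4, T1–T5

No — vertex 3 appears in no bag.

A tree decomposition must satisfy three properties: every vertex lies in some bag; for every edge, both endpoints lie together in some bag; and for every vertex, the bags containing it form a connected subtree. Here vertex 3 appears in no bag, so the decomposition is invalid.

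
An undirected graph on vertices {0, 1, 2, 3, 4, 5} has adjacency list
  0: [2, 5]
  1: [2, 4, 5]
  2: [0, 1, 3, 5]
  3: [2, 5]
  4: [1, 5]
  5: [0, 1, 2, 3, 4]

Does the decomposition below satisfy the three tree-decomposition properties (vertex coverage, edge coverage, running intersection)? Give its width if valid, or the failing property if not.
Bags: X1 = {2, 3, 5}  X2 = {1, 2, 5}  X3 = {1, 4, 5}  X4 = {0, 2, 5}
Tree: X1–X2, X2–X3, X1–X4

Yes; width 2.

Checking the three conditions: (i) the bags cover all of {0, 1, 2, 3, 4, 5}; (ii) for each edge, some bag contains both endpoints; (iii) the bags containing any fixed vertex form a subtree. All hold, so the decomposition is valid with width 3 − 1 = 2.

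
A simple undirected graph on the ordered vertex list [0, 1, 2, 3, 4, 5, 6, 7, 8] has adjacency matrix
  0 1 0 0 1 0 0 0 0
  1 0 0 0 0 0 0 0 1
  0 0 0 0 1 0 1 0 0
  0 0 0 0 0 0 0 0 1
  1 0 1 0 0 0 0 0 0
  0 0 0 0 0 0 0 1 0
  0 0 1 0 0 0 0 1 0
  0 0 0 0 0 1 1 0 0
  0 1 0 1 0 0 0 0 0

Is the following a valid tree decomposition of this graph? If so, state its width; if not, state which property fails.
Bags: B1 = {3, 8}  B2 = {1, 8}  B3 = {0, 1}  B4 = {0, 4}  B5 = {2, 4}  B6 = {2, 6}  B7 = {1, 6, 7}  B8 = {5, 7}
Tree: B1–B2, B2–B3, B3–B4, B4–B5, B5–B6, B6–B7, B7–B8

A tree decomposition must satisfy three properties: every vertex lies in some bag; for every edge, both endpoints lie together in some bag; and for every vertex, the bags containing it form a connected subtree. Here bags containing vertex 1 are not connected in the tree, so the decomposition is invalid.

No — bags containing vertex 1 are not connected in the tree.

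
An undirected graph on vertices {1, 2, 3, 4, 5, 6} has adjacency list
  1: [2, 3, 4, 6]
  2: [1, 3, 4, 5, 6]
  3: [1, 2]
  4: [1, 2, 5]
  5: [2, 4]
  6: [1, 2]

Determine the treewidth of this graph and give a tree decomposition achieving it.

The largest bag has 3 vertices, giving width 2; this decomposition certifies tw(G) ≤ 2. On the other hand G contains the 3-clique {1, 2, 3}. A clique must lie in a single bag of any decomposition, so no decomposition can have width below 2. Hence tw(G) = 2 exactly.

Treewidth 2.
Bags: B1 = {1, 2, 6}  B2 = {1, 2, 4}  B3 = {2, 4, 5}  B4 = {1, 2, 3}
Tree: B1–B2, B2–B3, B2–B4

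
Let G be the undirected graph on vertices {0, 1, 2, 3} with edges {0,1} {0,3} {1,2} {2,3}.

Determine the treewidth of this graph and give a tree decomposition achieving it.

Treewidth 2.
One such decomposition:
Bags: B1 = {0, 1, 3}  B2 = {1, 2, 3}
Tree: B1–B2

Every bag has size at most 3, so the width is 3 − 1 = 2 and tw(G) ≤ 2. Since 1–0–3–2–1 is a cycle in G, G is not acyclic. Forests are exactly the graphs of treewidth ≤ 1, so tw(G) ≥ 2. Combining the bounds, tw(G) = 2.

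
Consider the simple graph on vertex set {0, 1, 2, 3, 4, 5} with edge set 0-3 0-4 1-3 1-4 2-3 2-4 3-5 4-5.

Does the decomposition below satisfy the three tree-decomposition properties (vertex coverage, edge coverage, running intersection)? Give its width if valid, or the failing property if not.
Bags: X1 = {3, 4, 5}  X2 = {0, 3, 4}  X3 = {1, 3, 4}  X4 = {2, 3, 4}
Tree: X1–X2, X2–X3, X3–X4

Yes; width 2.

Vertex coverage: the bags together contain {0, 1, 2, 3, 4, 5}, the full vertex set. Edge coverage: each edge of G has both endpoints in at least one bag. Running intersection: for every vertex, the bags containing it form a connected subtree. All three properties hold, so this is a valid tree decomposition of width max|bag| − 1 = 2, and hence tw(G) ≤ 2.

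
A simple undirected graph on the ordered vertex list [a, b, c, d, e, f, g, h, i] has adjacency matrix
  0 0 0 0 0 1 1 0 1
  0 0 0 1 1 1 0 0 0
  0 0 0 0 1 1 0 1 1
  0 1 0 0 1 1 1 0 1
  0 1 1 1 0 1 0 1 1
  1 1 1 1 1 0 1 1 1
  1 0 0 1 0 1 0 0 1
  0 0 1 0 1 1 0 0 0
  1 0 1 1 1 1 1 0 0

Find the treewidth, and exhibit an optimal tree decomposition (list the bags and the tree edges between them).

Treewidth 3.
One such decomposition:
Bags: B1 = {d, e, f, i}  B2 = {c, e, f, i}  B3 = {d, f, g, i}  B4 = {a, f, g, i}  B5 = {b, d, e, f}  B6 = {c, e, f, h}
Tree: B1–B2, B1–B3, B3–B4, B1–B5, B2–B6

Each bag holds 4 vertices, so the decomposition has width 3, which upper-bounds the treewidth. For the lower bound, the 4 vertices {c, e, f, h} are pairwise adjacent, and any tree decomposition puts a clique entirely inside one bag — forcing width ≥ 3. Combining the bounds, tw(G) = 3.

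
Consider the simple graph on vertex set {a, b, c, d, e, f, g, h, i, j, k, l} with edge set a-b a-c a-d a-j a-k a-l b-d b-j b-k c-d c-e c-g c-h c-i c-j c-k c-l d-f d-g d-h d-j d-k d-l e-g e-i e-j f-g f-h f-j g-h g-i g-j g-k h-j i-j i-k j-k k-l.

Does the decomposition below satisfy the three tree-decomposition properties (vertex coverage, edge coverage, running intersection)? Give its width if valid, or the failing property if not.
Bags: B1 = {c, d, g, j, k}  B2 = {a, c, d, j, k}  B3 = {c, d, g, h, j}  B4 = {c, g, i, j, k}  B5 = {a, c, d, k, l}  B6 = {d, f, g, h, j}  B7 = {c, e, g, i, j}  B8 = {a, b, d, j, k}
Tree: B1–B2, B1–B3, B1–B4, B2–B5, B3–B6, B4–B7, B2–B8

Yes; width 4.

Every vertex of G appears in some bag (union = {a, b, c, d, e, f, g, h, i, j, k, l}); every edge is covered by a bag; and for each vertex v the set of bags containing v is connected in the bag tree. The decomposition is therefore valid. The largest bag has 5 vertices, so the width is 4.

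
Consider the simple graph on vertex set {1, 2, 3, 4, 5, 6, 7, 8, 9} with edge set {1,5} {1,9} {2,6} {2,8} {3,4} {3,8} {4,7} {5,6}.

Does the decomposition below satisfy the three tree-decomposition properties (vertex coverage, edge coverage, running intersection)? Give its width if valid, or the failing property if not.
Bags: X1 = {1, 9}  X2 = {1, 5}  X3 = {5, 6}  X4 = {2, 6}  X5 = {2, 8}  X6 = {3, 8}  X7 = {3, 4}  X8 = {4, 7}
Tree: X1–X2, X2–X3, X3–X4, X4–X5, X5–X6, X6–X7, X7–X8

Every vertex of G appears in some bag (union = {1, 2, 3, 4, 5, 6, 7, 8, 9}); every edge is covered by a bag; and for each vertex v the set of bags containing v is connected in the bag tree. The decomposition is therefore valid. The largest bag has 2 vertices, so the width is 1.

Yes; width 1.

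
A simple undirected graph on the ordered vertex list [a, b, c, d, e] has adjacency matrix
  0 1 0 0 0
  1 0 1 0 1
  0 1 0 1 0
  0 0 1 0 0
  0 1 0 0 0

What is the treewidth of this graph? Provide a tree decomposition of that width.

Treewidth 1.
Bags: B1 = {c, d}  B2 = {b, c}  B3 = {b, e}  B4 = {a, b}
Tree: B1–B2, B2–B3, B2–B4

Every bag has size at most 2, so the width is 2 − 1 = 1 and tw(G) ≤ 1. G has an edge, so its treewidth is at least 1. Combining the bounds, tw(G) = 1.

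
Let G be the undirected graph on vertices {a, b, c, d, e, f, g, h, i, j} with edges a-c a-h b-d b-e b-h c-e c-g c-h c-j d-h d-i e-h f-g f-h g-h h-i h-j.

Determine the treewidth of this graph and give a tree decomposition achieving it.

Treewidth 2.
One optimal decomposition is:
Bags: B1 = {c, e, h}  B2 = {c, g, h}  B3 = {b, e, h}  B4 = {b, d, h}  B5 = {d, h, i}  B6 = {a, c, h}  B7 = {f, g, h}  B8 = {c, h, j}
Tree: B1–B2, B1–B3, B3–B4, B4–B5, B2–B6, B2–B7, B2–B8

Every bag has size at most 3, so the width is 3 − 1 = 2 and tw(G) ≤ 2. Conversely, {b, d, h} is a clique of size 3, and the vertices of any clique must share a bag in every tree decomposition; so some bag has ≥ 3 vertices and tw(G) ≥ 2. Hence tw(G) = 2 exactly.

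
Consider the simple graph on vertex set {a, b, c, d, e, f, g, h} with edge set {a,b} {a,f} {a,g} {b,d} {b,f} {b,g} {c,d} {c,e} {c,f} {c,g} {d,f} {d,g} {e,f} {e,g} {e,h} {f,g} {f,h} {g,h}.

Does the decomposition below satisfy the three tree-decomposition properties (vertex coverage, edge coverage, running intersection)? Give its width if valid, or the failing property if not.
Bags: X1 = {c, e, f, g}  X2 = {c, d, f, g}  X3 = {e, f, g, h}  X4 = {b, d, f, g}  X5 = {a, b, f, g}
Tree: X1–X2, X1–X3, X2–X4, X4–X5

Checking the three conditions: (i) the bags cover all of {a, b, c, d, e, f, g, h}; (ii) for each edge, some bag contains both endpoints; (iii) the bags containing any fixed vertex form a subtree. All hold, so the decomposition is valid with width 4 − 1 = 3.

Yes; width 3.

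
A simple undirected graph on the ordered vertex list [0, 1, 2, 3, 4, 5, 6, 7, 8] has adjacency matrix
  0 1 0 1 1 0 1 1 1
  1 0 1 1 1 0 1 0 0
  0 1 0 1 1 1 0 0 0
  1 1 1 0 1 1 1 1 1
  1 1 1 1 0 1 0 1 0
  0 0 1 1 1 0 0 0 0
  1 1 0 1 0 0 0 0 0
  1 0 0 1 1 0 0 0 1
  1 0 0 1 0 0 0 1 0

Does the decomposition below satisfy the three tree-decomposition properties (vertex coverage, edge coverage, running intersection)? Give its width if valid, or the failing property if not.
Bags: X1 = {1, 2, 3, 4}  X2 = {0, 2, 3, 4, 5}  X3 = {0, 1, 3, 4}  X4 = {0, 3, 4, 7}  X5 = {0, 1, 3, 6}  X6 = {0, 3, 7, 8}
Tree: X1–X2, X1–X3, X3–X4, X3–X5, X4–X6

No — bags containing vertex 0 are not connected in the tree.

A tree decomposition must satisfy three properties: every vertex lies in some bag; for every edge, both endpoints lie together in some bag; and for every vertex, the bags containing it form a connected subtree. Here bags containing vertex 0 are not connected in the tree, so the decomposition is invalid.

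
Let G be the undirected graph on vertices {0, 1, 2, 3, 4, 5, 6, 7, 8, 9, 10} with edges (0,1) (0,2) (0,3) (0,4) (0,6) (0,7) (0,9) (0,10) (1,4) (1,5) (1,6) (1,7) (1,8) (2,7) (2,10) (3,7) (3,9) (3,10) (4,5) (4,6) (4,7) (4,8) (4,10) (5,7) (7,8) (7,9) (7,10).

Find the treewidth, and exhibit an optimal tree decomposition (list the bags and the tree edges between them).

The largest bag has 4 vertices, giving width 3; this decomposition certifies tw(G) ≤ 3. On the other hand G contains the 4-clique {0, 1, 4, 6}. A clique must lie in a single bag of any decomposition, so no decomposition can have width below 3. Therefore the treewidth is 3.

Treewidth 3.
One such decomposition:
Bags: B1 = {0, 1, 4, 7}  B2 = {0, 4, 7, 10}  B3 = {0, 3, 7, 10}  B4 = {0, 3, 7, 9}  B5 = {1, 4, 5, 7}  B6 = {1, 4, 7, 8}  B7 = {0, 2, 7, 10}  B8 = {0, 1, 4, 6}
Tree: B1–B2, B2–B3, B3–B4, B1–B5, B5–B6, B2–B7, B1–B8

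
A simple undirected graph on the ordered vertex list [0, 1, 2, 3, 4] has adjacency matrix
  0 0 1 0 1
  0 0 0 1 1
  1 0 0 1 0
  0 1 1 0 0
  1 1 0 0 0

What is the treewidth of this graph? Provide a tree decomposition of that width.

Treewidth 2.
One optimal decomposition is:
Bags: B1 = {1, 2, 3}  B2 = {0, 1, 2}  B3 = {0, 1, 4}
Tree: B1–B2, B2–B3

The largest bag has 3 vertices, giving width 2; this decomposition certifies tw(G) ≤ 2. For the lower bound, G contains the cycle 1–3–2–0–4–1, so G is not a forest; only forests have treewidth ≤ 1, hence tw(G) ≥ 2. Hence tw(G) = 2 exactly.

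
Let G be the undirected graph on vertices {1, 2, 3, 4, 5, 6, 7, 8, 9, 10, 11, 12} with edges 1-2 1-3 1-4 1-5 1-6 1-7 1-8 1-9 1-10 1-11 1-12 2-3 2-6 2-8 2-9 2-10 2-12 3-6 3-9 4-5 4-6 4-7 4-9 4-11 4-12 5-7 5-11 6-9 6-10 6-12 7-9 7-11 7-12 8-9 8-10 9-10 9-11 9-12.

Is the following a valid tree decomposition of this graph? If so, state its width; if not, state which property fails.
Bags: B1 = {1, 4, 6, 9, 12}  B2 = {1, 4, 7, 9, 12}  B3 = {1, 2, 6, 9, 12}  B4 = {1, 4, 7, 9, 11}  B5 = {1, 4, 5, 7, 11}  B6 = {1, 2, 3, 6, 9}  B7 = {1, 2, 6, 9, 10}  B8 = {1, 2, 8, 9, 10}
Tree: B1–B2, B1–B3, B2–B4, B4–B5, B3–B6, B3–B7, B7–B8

Yes; width 4.

Checking the three conditions: (i) the bags cover all of {1, 2, 3, 4, 5, 6, 7, 8, 9, 10, 11, 12}; (ii) for each edge, some bag contains both endpoints; (iii) the bags containing any fixed vertex form a subtree. All hold, so the decomposition is valid with width 5 − 1 = 4.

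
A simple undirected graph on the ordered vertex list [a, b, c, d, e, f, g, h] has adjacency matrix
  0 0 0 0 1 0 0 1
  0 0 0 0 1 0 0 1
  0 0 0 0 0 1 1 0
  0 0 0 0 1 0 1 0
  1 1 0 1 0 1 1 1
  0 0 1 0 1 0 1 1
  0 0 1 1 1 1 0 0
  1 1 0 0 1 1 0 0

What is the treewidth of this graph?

A width-2 tree decomposition is:
Bags: B1 = {e, f, h}  B2 = {e, f, g}  B3 = {c, f, g}  B4 = {a, e, h}  B5 = {b, e, h}  B6 = {d, e, g}
Tree: B1–B2, B2–B3, B1–B4, B4–B5, B2–B6
Each bag holds 3 vertices, so the decomposition has width 2, which upper-bounds the treewidth. For the lower bound, the 3 vertices {d, e, g} are pairwise adjacent, and any tree decomposition puts a clique entirely inside one bag — forcing width ≥ 2. Therefore the treewidth is 2.

2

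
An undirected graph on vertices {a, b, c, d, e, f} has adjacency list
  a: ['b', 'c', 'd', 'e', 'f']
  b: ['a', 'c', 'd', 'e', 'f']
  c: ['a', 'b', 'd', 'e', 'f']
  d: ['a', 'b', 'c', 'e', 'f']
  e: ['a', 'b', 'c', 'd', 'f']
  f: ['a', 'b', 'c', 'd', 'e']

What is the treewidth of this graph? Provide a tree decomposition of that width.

Treewidth 5.
One optimal decomposition is:
Bags: B1 = {a, b, c, d, e, f}
Tree: (single bag)

With just one bag of size 6, the width is 6 − 1 = 5, so tw(G) ≤ 5. For the lower bound, the 6 vertices {a, b, c, d, e, f} are pairwise adjacent, and any tree decomposition puts a clique entirely inside one bag — forcing width ≥ 5. Therefore the treewidth is 5.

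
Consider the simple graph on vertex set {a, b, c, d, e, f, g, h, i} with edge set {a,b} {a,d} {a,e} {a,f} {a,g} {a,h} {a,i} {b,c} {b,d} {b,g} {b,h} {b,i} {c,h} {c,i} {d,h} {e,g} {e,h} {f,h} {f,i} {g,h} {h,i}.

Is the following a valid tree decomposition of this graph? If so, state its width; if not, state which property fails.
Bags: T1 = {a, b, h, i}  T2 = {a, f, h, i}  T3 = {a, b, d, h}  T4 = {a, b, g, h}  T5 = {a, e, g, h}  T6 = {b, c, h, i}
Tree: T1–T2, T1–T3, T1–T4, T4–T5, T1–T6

Yes; width 3.

Checking the three conditions: (i) the bags cover all of {a, b, c, d, e, f, g, h, i}; (ii) for each edge, some bag contains both endpoints; (iii) the bags containing any fixed vertex form a subtree. All hold, so the decomposition is valid with width 4 − 1 = 3.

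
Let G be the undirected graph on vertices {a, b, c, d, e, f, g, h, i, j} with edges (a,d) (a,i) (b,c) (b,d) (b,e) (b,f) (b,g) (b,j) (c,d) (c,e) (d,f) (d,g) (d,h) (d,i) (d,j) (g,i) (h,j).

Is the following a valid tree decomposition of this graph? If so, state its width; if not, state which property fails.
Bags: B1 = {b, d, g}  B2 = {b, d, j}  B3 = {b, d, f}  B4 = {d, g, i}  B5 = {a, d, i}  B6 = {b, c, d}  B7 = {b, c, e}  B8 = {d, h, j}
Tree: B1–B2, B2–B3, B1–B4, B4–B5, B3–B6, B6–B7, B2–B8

Yes; width 2.

Every vertex of G appears in some bag (union = {a, b, c, d, e, f, g, h, i, j}); every edge is covered by a bag; and for each vertex v the set of bags containing v is connected in the bag tree. The decomposition is therefore valid. The largest bag has 3 vertices, so the width is 2.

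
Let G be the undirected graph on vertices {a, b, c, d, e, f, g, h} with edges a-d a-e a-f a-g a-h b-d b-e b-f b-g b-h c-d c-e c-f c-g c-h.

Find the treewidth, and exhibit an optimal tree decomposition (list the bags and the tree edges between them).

Treewidth 3.
One optimal decomposition is:
Bags: B1 = {a, b, c, g}  B2 = {a, b, c, d}  B3 = {a, b, c, e}  B4 = {a, b, c, h}  B5 = {a, b, c, f}
Tree: B1–B2, B2–B3, B3–B4, B4–B5

The largest bag has 4 vertices, giving width 3; this decomposition certifies tw(G) ≤ 3. For the lower bound: the 4 vertex sets {a,g}, {c,d}, {b}, {e} are disjoint, each induces a connected subgraph, and every pair is joined by at least one edge of G. Contracting each set to a single vertex therefore yields K_{4} as a minor, and since treewidth is minor-monotone, tw(G) ≥ tw(K_{4}) = 3. Hence tw(G) = 3 exactly.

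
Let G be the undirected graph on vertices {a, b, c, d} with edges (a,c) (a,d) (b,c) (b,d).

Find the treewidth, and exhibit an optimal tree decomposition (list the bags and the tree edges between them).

Treewidth 2.
Bags: B1 = {a, c, d}  B2 = {b, c, d}
Tree: B1–B2

Every bag has size at most 3, so the width is 3 − 1 = 2 and tw(G) ≤ 2. The edges d–a–c–b–d form a cycle, so G is not a tree and its treewidth is at least 2. The upper and lower bounds meet at 2, so that is the treewidth.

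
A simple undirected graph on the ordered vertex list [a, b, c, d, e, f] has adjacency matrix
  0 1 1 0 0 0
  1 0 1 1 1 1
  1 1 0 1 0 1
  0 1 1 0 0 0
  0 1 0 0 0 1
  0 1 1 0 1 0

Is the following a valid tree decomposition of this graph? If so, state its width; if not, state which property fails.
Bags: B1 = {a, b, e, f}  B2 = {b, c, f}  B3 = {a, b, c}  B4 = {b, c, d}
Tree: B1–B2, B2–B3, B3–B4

A tree decomposition must satisfy three properties: every vertex lies in some bag; for every edge, both endpoints lie together in some bag; and for every vertex, the bags containing it form a connected subtree. Here bags containing vertex a are not connected in the tree, so the decomposition is invalid.

No — bags containing vertex a are not connected in the tree.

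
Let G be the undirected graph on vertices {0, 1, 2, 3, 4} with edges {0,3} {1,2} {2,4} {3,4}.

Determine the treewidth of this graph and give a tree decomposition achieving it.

The largest bag has 2 vertices, giving width 1; this decomposition certifies tw(G) ≤ 1. G has an edge, so its treewidth is at least 1. Combining the bounds, tw(G) = 1.

Treewidth 1.
Bags: B1 = {3, 4}  B2 = {2, 4}  B3 = {1, 2}  B4 = {0, 3}
Tree: B1–B2, B2–B3, B1–B4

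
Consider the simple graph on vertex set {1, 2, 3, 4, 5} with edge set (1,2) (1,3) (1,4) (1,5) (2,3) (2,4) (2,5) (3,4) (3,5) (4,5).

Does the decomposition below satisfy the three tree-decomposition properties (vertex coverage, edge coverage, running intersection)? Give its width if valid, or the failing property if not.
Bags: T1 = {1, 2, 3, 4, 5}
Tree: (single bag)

Vertex coverage: the bags together contain {1, 2, 3, 4, 5}, the full vertex set. Edge coverage: each edge of G has both endpoints in at least one bag. Running intersection: for every vertex, the bags containing it form a connected subtree. All three properties hold, so this is a valid tree decomposition of width max|bag| − 1 = 4, and hence tw(G) ≤ 4.

Yes; width 4.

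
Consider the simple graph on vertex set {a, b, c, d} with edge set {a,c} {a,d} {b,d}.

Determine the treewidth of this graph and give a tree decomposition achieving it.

The largest bag has 2 vertices, giving width 1; this decomposition certifies tw(G) ≤ 1. Since G has at least one edge (e.g. c–a), it is not an edgeless graph, so tw(G) ≥ 1. Hence tw(G) = 1 exactly.

Treewidth 1.
One optimal decomposition is:
Bags: B1 = {a, c}  B2 = {a, d}  B3 = {b, d}
Tree: B1–B2, B2–B3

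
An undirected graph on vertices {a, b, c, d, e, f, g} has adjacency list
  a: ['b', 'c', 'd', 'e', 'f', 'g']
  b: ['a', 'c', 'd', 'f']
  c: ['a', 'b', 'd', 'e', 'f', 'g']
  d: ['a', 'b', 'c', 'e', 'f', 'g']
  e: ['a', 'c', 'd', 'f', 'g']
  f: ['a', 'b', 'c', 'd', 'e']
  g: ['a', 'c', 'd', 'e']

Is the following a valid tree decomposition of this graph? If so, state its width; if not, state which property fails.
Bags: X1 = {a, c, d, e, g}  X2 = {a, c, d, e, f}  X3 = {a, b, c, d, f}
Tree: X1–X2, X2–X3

Yes; width 4.

Checking the three conditions: (i) the bags cover all of {a, b, c, d, e, f, g}; (ii) for each edge, some bag contains both endpoints; (iii) the bags containing any fixed vertex form a subtree. All hold, so the decomposition is valid with width 5 − 1 = 4.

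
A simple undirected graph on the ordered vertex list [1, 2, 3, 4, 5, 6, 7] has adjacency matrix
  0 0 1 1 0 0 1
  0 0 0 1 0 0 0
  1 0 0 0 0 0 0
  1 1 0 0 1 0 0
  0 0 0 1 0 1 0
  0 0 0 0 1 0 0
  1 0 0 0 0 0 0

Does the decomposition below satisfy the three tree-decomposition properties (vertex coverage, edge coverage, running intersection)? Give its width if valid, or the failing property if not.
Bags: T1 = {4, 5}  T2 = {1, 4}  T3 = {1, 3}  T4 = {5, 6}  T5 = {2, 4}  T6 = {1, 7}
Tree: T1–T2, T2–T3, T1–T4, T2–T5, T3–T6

Yes; width 1.

Vertex coverage: the bags together contain {1, 2, 3, 4, 5, 6, 7}, the full vertex set. Edge coverage: each edge of G has both endpoints in at least one bag. Running intersection: for every vertex, the bags containing it form a connected subtree. All three properties hold, so this is a valid tree decomposition of width max|bag| − 1 = 1, and hence tw(G) ≤ 1.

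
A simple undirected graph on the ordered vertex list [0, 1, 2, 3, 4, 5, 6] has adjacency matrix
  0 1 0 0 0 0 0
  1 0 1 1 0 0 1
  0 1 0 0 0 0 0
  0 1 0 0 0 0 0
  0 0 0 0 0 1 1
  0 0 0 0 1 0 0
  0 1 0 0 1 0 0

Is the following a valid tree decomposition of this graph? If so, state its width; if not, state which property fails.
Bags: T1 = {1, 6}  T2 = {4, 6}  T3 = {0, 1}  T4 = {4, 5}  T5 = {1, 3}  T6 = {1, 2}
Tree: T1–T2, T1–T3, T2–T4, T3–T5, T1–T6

Checking the three conditions: (i) the bags cover all of {0, 1, 2, 3, 4, 5, 6}; (ii) for each edge, some bag contains both endpoints; (iii) the bags containing any fixed vertex form a subtree. All hold, so the decomposition is valid with width 2 − 1 = 1.

Yes; width 1.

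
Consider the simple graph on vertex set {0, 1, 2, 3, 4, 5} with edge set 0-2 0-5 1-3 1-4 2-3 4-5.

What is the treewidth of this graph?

2

A width-2 tree decomposition is:
Bags: B1 = {1, 3, 4}  B2 = {3, 4, 5}  B3 = {0, 3, 5}  B4 = {0, 2, 3}
Tree: B1–B2, B2–B3, B3–B4
Every bag has size at most 3, so the width is 3 − 1 = 2 and tw(G) ≤ 2. The edges 3–1–4–5–0–2–3 form a cycle, so G is not a tree and its treewidth is at least 2. The upper and lower bounds meet at 2, so that is the treewidth.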